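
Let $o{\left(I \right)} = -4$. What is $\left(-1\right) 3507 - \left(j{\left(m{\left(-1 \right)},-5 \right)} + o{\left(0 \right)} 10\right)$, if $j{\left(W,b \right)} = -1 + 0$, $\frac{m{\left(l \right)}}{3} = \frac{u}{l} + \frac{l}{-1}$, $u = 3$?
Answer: $-3466$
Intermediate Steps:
$m{\left(l \right)} = - 3 l + \frac{9}{l}$ ($m{\left(l \right)} = 3 \left(\frac{3}{l} + \frac{l}{-1}\right) = 3 \left(\frac{3}{l} + l \left(-1\right)\right) = 3 \left(\frac{3}{l} - l\right) = 3 \left(- l + \frac{3}{l}\right) = - 3 l + \frac{9}{l}$)
$j{\left(W,b \right)} = -1$
$\left(-1\right) 3507 - \left(j{\left(m{\left(-1 \right)},-5 \right)} + o{\left(0 \right)} 10\right) = \left(-1\right) 3507 - \left(-1 - 40\right) = -3507 - \left(-1 - 40\right) = -3507 - -41 = -3507 + 41 = -3466$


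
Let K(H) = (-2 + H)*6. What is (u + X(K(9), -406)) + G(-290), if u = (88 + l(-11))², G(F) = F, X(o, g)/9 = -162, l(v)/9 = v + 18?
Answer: 21053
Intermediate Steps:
l(v) = 162 + 9*v (l(v) = 9*(v + 18) = 9*(18 + v) = 162 + 9*v)
K(H) = -12 + 6*H
X(o, g) = -1458 (X(o, g) = 9*(-162) = -1458)
u = 22801 (u = (88 + (162 + 9*(-11)))² = (88 + (162 - 99))² = (88 + 63)² = 151² = 22801)
(u + X(K(9), -406)) + G(-290) = (22801 - 1458) - 290 = 21343 - 290 = 21053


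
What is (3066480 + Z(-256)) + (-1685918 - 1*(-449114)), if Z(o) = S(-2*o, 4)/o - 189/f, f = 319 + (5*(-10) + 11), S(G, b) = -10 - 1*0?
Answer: 1170992233/640 ≈ 1.8297e+6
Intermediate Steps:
S(G, b) = -10 (S(G, b) = -10 + 0 = -10)
f = 280 (f = 319 + (-50 + 11) = 319 - 39 = 280)
Z(o) = -27/40 - 10/o (Z(o) = -10/o - 189/280 = -10/o - 189*1/280 = -10/o - 27/40 = -27/40 - 10/o)
(3066480 + Z(-256)) + (-1685918 - 1*(-449114)) = (3066480 + (-27/40 - 10/(-256))) + (-1685918 - 1*(-449114)) = (3066480 + (-27/40 - 10*(-1/256))) + (-1685918 + 449114) = (3066480 + (-27/40 + 5/128)) - 1236804 = (3066480 - 407/640) - 1236804 = 1962546793/640 - 1236804 = 1170992233/640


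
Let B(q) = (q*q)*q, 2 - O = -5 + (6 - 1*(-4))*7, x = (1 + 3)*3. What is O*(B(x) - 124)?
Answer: -101052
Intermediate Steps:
x = 12 (x = 4*3 = 12)
O = -63 (O = 2 - (-5 + (6 - 1*(-4))*7) = 2 - (-5 + (6 + 4)*7) = 2 - (-5 + 10*7) = 2 - (-5 + 70) = 2 - 1*65 = 2 - 65 = -63)
B(q) = q³ (B(q) = q²*q = q³)
O*(B(x) - 124) = -63*(12³ - 124) = -63*(1728 - 124) = -63*1604 = -101052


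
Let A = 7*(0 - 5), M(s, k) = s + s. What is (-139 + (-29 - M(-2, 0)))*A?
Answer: 5740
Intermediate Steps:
M(s, k) = 2*s
A = -35 (A = 7*(-5) = -35)
(-139 + (-29 - M(-2, 0)))*A = (-139 + (-29 - 2*(-2)))*(-35) = (-139 + (-29 - 1*(-4)))*(-35) = (-139 + (-29 + 4))*(-35) = (-139 - 25)*(-35) = -164*(-35) = 5740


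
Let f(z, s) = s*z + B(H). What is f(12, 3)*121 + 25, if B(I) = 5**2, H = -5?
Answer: 7406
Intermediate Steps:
B(I) = 25
f(z, s) = 25 + s*z (f(z, s) = s*z + 25 = 25 + s*z)
f(12, 3)*121 + 25 = (25 + 3*12)*121 + 25 = (25 + 36)*121 + 25 = 61*121 + 25 = 7381 + 25 = 7406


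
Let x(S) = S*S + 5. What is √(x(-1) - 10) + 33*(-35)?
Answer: -1155 + 2*I ≈ -1155.0 + 2.0*I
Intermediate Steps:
x(S) = 5 + S² (x(S) = S² + 5 = 5 + S²)
√(x(-1) - 10) + 33*(-35) = √((5 + (-1)²) - 10) + 33*(-35) = √((5 + 1) - 10) - 1155 = √(6 - 10) - 1155 = √(-4) - 1155 = 2*I - 1155 = -1155 + 2*I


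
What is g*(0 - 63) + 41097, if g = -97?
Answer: 47208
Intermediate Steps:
g*(0 - 63) + 41097 = -97*(0 - 63) + 41097 = -97*(-63) + 41097 = 6111 + 41097 = 47208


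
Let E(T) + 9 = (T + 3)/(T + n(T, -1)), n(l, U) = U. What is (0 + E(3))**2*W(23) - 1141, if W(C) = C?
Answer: -313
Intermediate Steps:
E(T) = -9 + (3 + T)/(-1 + T) (E(T) = -9 + (T + 3)/(T - 1) = -9 + (3 + T)/(-1 + T))
(0 + E(3))**2*W(23) - 1141 = (0 + 4*(3 - 2*3)/(-1 + 3))**2*23 - 1141 = (0 + 4*(3 - 6)/2)**2*23 - 1141 = (0 + 4*(1/2)*(-3))**2*23 - 1141 = (0 - 6)**2*23 - 1141 = (-6)**2*23 - 1141 = 36*23 - 1141 = 828 - 1141 = -313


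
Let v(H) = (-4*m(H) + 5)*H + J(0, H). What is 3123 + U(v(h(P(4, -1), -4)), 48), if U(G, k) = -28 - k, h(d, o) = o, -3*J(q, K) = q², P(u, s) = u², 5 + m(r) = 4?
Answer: 3047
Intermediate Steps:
m(r) = -1 (m(r) = -5 + 4 = -1)
J(q, K) = -q²/3
v(H) = 9*H (v(H) = (-4*(-1) + 5)*H - ⅓*0² = (4 + 5)*H - ⅓*0 = 9*H + 0 = 9*H)
3123 + U(v(h(P(4, -1), -4)), 48) = 3123 + (-28 - 1*48) = 3123 + (-28 - 48) = 3123 - 76 = 3047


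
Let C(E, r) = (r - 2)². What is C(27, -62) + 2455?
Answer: 6551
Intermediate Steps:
C(E, r) = (-2 + r)²
C(27, -62) + 2455 = (-2 - 62)² + 2455 = (-64)² + 2455 = 4096 + 2455 = 6551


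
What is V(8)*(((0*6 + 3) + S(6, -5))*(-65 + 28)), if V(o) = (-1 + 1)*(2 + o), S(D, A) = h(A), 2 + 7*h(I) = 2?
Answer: 0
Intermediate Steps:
h(I) = 0 (h(I) = -2/7 + (⅐)*2 = -2/7 + 2/7 = 0)
S(D, A) = 0
V(o) = 0 (V(o) = 0*(2 + o) = 0)
V(8)*(((0*6 + 3) + S(6, -5))*(-65 + 28)) = 0*(((0*6 + 3) + 0)*(-65 + 28)) = 0*(((0 + 3) + 0)*(-37)) = 0*((3 + 0)*(-37)) = 0*(3*(-37)) = 0*(-111) = 0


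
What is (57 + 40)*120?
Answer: 11640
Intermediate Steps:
(57 + 40)*120 = 97*120 = 11640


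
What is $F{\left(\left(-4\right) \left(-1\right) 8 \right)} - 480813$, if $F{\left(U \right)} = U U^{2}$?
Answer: $-448045$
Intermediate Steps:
$F{\left(U \right)} = U^{3}$
$F{\left(\left(-4\right) \left(-1\right) 8 \right)} - 480813 = \left(\left(-4\right) \left(-1\right) 8\right)^{3} - 480813 = \left(4 \cdot 8\right)^{3} - 480813 = 32^{3} - 480813 = 32768 - 480813 = -448045$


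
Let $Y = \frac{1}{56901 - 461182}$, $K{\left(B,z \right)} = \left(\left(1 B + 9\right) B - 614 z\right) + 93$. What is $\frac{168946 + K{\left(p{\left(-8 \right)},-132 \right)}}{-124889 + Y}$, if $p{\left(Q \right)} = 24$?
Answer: $- \frac{101425612999}{50490249810} \approx -2.0088$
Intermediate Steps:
$K{\left(B,z \right)} = 93 - 614 z + B \left(9 + B\right)$ ($K{\left(B,z \right)} = \left(\left(B + 9\right) B - 614 z\right) + 93 = \left(\left(9 + B\right) B - 614 z\right) + 93 = \left(B \left(9 + B\right) - 614 z\right) + 93 = \left(- 614 z + B \left(9 + B\right)\right) + 93 = 93 - 614 z + B \left(9 + B\right)$)
$Y = - \frac{1}{404281}$ ($Y = \frac{1}{-404281} = - \frac{1}{404281} \approx -2.4735 \cdot 10^{-6}$)
$\frac{168946 + K{\left(p{\left(-8 \right)},-132 \right)}}{-124889 + Y} = \frac{168946 + \left(93 + 24^{2} - -81048 + 9 \cdot 24\right)}{-124889 - \frac{1}{404281}} = \frac{168946 + \left(93 + 576 + 81048 + 216\right)}{- \frac{50490249810}{404281}} = \left(168946 + 81933\right) \left(- \frac{404281}{50490249810}\right) = 250879 \left(- \frac{404281}{50490249810}\right) = - \frac{101425612999}{50490249810}$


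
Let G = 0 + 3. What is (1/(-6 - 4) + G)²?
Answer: 841/100 ≈ 8.4100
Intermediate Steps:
G = 3
(1/(-6 - 4) + G)² = (1/(-6 - 4) + 3)² = (1/(-10) + 3)² = (-⅒ + 3)² = (29/10)² = 841/100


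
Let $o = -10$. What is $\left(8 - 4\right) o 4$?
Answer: $-160$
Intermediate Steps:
$\left(8 - 4\right) o 4 = \left(8 - 4\right) \left(-10\right) 4 = 4 \left(-10\right) 4 = \left(-40\right) 4 = -160$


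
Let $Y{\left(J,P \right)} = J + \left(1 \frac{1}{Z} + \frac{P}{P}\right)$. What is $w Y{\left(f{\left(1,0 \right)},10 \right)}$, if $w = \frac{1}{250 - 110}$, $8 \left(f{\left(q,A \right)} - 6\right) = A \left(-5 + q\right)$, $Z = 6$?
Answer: $\frac{43}{840} \approx 0.05119$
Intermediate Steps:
$f{\left(q,A \right)} = 6 + \frac{A \left(-5 + q\right)}{8}$
$Y{\left(J,P \right)} = \frac{7}{6} + J$ ($Y{\left(J,P \right)} = J + \left(1 \cdot \frac{1}{6} + \frac{P}{P}\right) = J + \left(1 \cdot \frac{1}{6} + 1\right) = J + \left(\frac{1}{6} + 1\right) = J + \frac{7}{6} = \frac{7}{6} + J$)
$w = \frac{1}{140} \approx 0.0071429$
$w Y{\left(f{\left(1,0 \right)},10 \right)} = \frac{\frac{7}{6} + \left(6 - 0 + \frac{1}{8} \cdot 0 \cdot 1\right)}{140} = \frac{\frac{7}{6} + \left(6 + 0 + 0\right)}{140} = \frac{\frac{7}{6} + 6}{140} = \frac{1}{140} \cdot \frac{43}{6} = \frac{43}{840}$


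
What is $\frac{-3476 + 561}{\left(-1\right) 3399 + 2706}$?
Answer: $\frac{265}{63} \approx 4.2064$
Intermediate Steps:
$\frac{-3476 + 561}{\left(-1\right) 3399 + 2706} = - \frac{2915}{-3399 + 2706} = - \frac{2915}{-693} = \left(-2915\right) \left(- \frac{1}{693}\right) = \frac{265}{63}$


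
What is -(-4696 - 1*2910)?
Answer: 7606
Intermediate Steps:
-(-4696 - 1*2910) = -(-4696 - 2910) = -1*(-7606) = 7606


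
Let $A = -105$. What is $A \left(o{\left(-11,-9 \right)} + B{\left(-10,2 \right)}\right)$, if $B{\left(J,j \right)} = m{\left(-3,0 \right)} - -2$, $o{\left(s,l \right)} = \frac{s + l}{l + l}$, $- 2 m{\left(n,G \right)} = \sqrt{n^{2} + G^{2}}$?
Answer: $- \frac{1015}{6} \approx -169.17$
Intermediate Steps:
$m{\left(n,G \right)} = - \frac{\sqrt{G^{2} + n^{2}}}{2}$ ($m{\left(n,G \right)} = - \frac{\sqrt{n^{2} + G^{2}}}{2} = - \frac{\sqrt{G^{2} + n^{2}}}{2}$)
$o{\left(s,l \right)} = \frac{l + s}{2 l}$
$B{\left(J,j \right)} = \frac{1}{2}$ ($B{\left(J,j \right)} = - \frac{\sqrt{0^{2} + \left(-3\right)^{2}}}{2} - -2 = - \frac{\sqrt{0 + 9}}{2} + 2 = - \frac{\sqrt{9}}{2} + 2 = \left(- \frac{1}{2}\right) 3 + 2 = - \frac{3}{2} + 2 = \frac{1}{2}$)
$A \left(o{\left(-11,-9 \right)} + B{\left(-10,2 \right)}\right) = - 105 \left(\frac{-9 - 11}{2 \left(-9\right)} + \frac{1}{2}\right) = - 105 \left(\frac{1}{2} \left(- \frac{1}{9}\right) \left(-20\right) + \frac{1}{2}\right) = - 105 \left(\frac{10}{9} + \frac{1}{2}\right) = \left(-105\right) \frac{29}{18} = - \frac{1015}{6}$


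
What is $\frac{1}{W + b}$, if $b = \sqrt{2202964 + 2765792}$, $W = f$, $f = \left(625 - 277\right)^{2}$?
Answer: $\frac{3364}{407255835} - \frac{\sqrt{138021}}{2443535010} \approx 8.1081 \cdot 10^{-6}$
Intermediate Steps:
$f = 121104$ ($f = 348^{2} = 121104$)
$W = 121104$
$b = 6 \sqrt{138021}$ ($b = \sqrt{4968756} = 6 \sqrt{138021} \approx 2229.1$)
$\frac{1}{W + b} = \frac{1}{121104 + 6 \sqrt{138021}}$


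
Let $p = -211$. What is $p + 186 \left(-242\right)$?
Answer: $-45223$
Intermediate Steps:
$p + 186 \left(-242\right) = -211 + 186 \left(-242\right) = -211 - 45012 = -45223$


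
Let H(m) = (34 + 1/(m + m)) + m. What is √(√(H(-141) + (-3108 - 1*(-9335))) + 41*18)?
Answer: √(58688712 + 282*√486686598)/282 ≈ 28.570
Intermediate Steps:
H(m) = 34 + m + 1/(2*m) (H(m) = (34 + 1/(2*m)) + m = 34 + m + 1/(2*m))
√(√(H(-141) + (-3108 - 1*(-9335))) + 41*18) = √(√((34 - 141 + (½)/(-141)) + (-3108 - 1*(-9335))) + 41*18) = √(√((34 - 141 + (½)*(-1/141)) + (-3108 + 9335)) + 738) = √(√((34 - 141 - 1/282) + 6227) + 738) = √(√(-30175/282 + 6227) + 738) = √(√(1725839/282) + 738) = √(√486686598/282 + 738) = √(738 + √486686598/282)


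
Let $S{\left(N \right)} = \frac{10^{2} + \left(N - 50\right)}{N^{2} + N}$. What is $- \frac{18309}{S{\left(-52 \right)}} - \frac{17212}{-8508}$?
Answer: $\frac{51638744521}{2127} \approx 2.4278 \cdot 10^{7}$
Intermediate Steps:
$S{\left(N \right)} = \frac{50 + N}{N + N^{2}}$ ($S{\left(N \right)} = \frac{100 + \left(-50 + N\right)}{N + N^{2}} = \frac{50 + N}{N + N^{2}}$)
$- \frac{18309}{S{\left(-52 \right)}} - \frac{17212}{-8508} = - \frac{18309}{\frac{1}{-52} \frac{1}{1 - 52} \left(50 - 52\right)} - \frac{17212}{-8508} = - \frac{18309}{\left(- \frac{1}{52}\right) \frac{1}{-51} \left(-2\right)} - - \frac{4303}{2127} = - \frac{18309}{\left(- \frac{1}{52}\right) \left(- \frac{1}{51}\right) \left(-2\right)} + \frac{4303}{2127} = - \frac{18309}{- \frac{1}{1326}} + \frac{4303}{2127} = \left(-18309\right) \left(-1326\right) + \frac{4303}{2127} = 24277734 + \frac{4303}{2127} = \frac{51638744521}{2127}$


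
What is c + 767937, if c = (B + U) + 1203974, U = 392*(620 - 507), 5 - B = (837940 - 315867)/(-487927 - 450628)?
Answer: 1892326375733/938555 ≈ 2.0162e+6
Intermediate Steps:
B = 5214848/938555 (B = 5 - (837940 - 315867)/(-487927 - 450628) = 5 - 522073/(-938555) = 5 - 522073*(-1)/938555 = 5 - 1*(-522073/938555) = 5 + 522073/938555 = 5214848/938555 ≈ 5.5563)
U = 44296 (U = 392*113 = 44296)
c = 1171575264698/938555 (c = (5214848/938555 + 44296) + 1203974 = 41579447128/938555 + 1203974 = 1171575264698/938555 ≈ 1.2483e+6)
c + 767937 = 1171575264698/938555 + 767937 = 1892326375733/938555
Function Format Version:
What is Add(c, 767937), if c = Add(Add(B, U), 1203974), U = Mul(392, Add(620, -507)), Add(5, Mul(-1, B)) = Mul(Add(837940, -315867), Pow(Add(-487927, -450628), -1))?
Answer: Rational(1892326375733, 938555) ≈ 2.0162e+6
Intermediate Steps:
B = Rational(5214848, 938555) (B = Add(5, Mul(-1, Mul(Add(837940, -315867), Pow(Add(-487927, -450628), -1)))) = Add(5, Mul(-1, Mul(522073, Pow(-938555, -1)))) = Add(5, Mul(-1, Mul(522073, Rational(-1, 938555)))) = Add(5, Mul(-1, Rational(-522073, 938555))) = Add(5, Rational(522073, 938555)) = Rational(5214848, 938555) ≈ 5.5563)
U = 44296 (U = Mul(392, 113) = 44296)
c = Rational(1171575264698, 938555) (c = Add(Add(Rational(5214848, 938555), 44296), 1203974) = Add(Rational(41579447128, 938555), 1203974) = Rational(1171575264698, 938555) ≈ 1.2483e+6)
Add(c, 767937) = Add(Rational(1171575264698, 938555), 767937) = Rational(1892326375733, 938555)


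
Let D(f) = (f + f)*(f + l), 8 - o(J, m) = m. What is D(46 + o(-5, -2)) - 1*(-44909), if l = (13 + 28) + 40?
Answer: 60253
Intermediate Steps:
o(J, m) = 8 - m
l = 81 (l = 41 + 40 = 81)
D(f) = 2*f*(81 + f) (D(f) = (f + f)*(f + 81) = (2*f)*(81 + f) = 2*f*(81 + f))
D(46 + o(-5, -2)) - 1*(-44909) = 2*(46 + (8 - 1*(-2)))*(81 + (46 + (8 - 1*(-2)))) - 1*(-44909) = 2*(46 + (8 + 2))*(81 + (46 + (8 + 2))) + 44909 = 2*(46 + 10)*(81 + (46 + 10)) + 44909 = 2*56*(81 + 56) + 44909 = 2*56*137 + 44909 = 15344 + 44909 = 60253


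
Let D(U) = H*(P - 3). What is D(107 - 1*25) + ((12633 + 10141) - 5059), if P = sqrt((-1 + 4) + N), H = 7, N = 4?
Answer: 17694 + 7*sqrt(7) ≈ 17713.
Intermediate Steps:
P = sqrt(7) (P = sqrt((-1 + 4) + 4) = sqrt(3 + 4) = sqrt(7) ≈ 2.6458)
D(U) = -21 + 7*sqrt(7) (D(U) = 7*(sqrt(7) - 3) = 7*(-3 + sqrt(7)) = -21 + 7*sqrt(7))
D(107 - 1*25) + ((12633 + 10141) - 5059) = (-21 + 7*sqrt(7)) + ((12633 + 10141) - 5059) = (-21 + 7*sqrt(7)) + (22774 - 5059) = (-21 + 7*sqrt(7)) + 17715 = 17694 + 7*sqrt(7)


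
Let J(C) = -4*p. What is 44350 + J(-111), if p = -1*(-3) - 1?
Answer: 44342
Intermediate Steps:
p = 2 (p = 3 - 1 = 2)
J(C) = -8 (J(C) = -4*2 = -8)
44350 + J(-111) = 44350 - 8 = 44342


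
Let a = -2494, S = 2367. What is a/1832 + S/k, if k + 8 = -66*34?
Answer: -311026/128927 ≈ -2.4124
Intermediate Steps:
k = -2252 (k = -8 - 66*34 = -8 - 2244 = -2252)
a/1832 + S/k = -2494/1832 + 2367/(-2252) = -2494*1/1832 + 2367*(-1/2252) = -1247/916 - 2367/2252 = -311026/128927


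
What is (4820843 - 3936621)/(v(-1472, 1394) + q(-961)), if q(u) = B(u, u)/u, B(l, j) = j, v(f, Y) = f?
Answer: -884222/1471 ≈ -601.10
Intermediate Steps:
q(u) = 1 (q(u) = u/u = 1)
(4820843 - 3936621)/(v(-1472, 1394) + q(-961)) = (4820843 - 3936621)/(-1472 + 1) = 884222/(-1471) = 884222*(-1/1471) = -884222/1471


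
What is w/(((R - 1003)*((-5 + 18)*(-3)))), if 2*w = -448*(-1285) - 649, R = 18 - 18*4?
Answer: 191677/27482 ≈ 6.9746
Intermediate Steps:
R = -54 (R = 18 - 72 = -54)
w = 575031/2 (w = (-448*(-1285) - 649)/2 = (575680 - 649)/2 = (1/2)*575031 = 575031/2 ≈ 2.8752e+5)
w/(((R - 1003)*((-5 + 18)*(-3)))) = 575031/(2*(((-54 - 1003)*((-5 + 18)*(-3))))) = 575031/(2*((-13741*(-3)))) = 575031/(2*((-1057*(-39)))) = (575031/2)/41223 = (575031/2)*(1/41223) = 191677/27482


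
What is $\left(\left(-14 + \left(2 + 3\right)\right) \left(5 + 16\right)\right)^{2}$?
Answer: $35721$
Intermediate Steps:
$\left(\left(-14 + \left(2 + 3\right)\right) \left(5 + 16\right)\right)^{2} = \left(\left(-14 + 5\right) 21\right)^{2} = \left(\left(-9\right) 21\right)^{2} = \left(-189\right)^{2} = 35721$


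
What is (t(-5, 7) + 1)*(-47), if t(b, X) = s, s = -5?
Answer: 188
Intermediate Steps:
t(b, X) = -5
(t(-5, 7) + 1)*(-47) = (-5 + 1)*(-47) = -4*(-47) = 188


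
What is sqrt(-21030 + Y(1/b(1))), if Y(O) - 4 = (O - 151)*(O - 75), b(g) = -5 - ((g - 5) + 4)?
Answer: I*sqrt(241394)/5 ≈ 98.264*I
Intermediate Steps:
b(g) = -4 - g (b(g) = -5 - ((-5 + g) + 4) = -5 - (-1 + g) = -5 + (1 - g) = -4 - g)
Y(O) = 4 + (-151 + O)*(-75 + O) (Y(O) = 4 + (O - 151)*(O - 75) = 4 + (-151 + O)*(-75 + O))
sqrt(-21030 + Y(1/b(1))) = sqrt(-21030 + (11329 + (1/(-4 - 1*1))**2 - 226/(-4 - 1*1))) = sqrt(-21030 + (11329 + (1/(-4 - 1))**2 - 226/(-4 - 1))) = sqrt(-21030 + (11329 + (1/(-5))**2 - 226/(-5))) = sqrt(-21030 + (11329 + (-1/5)**2 - 226*(-1/5))) = sqrt(-21030 + (11329 + 1/25 + 226/5)) = sqrt(-21030 + 284356/25) = sqrt(-241394/25) = I*sqrt(241394)/5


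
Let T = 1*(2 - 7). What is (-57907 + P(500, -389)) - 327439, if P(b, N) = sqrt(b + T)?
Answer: -385346 + 3*sqrt(55) ≈ -3.8532e+5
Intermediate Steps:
T = -5 (T = 1*(-5) = -5)
P(b, N) = sqrt(-5 + b) (P(b, N) = sqrt(b - 5) = sqrt(-5 + b))
(-57907 + P(500, -389)) - 327439 = (-57907 + sqrt(-5 + 500)) - 327439 = (-57907 + sqrt(495)) - 327439 = (-57907 + 3*sqrt(55)) - 327439 = -385346 + 3*sqrt(55)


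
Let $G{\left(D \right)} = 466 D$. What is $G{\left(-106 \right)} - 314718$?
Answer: $-364114$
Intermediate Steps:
$G{\left(-106 \right)} - 314718 = 466 \left(-106\right) - 314718 = -49396 - 314718 = -364114$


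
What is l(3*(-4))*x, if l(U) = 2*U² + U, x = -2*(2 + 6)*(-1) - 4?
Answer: 3312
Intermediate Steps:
x = 12 (x = -2*8*(-1) - 4 = -16*(-1) - 4 = 16 - 4 = 12)
l(U) = U + 2*U²
l(3*(-4))*x = ((3*(-4))*(1 + 2*(3*(-4))))*12 = -12*(1 + 2*(-12))*12 = -12*(1 - 24)*12 = -12*(-23)*12 = 276*12 = 3312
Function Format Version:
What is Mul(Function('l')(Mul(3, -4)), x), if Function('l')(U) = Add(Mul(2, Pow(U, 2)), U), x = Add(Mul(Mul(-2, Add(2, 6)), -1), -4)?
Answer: 3312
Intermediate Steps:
x = 12 (x = Add(Mul(Mul(-2, 8), -1), -4) = Add(Mul(-16, -1), -4) = Add(16, -4) = 12)
Function('l')(U) = Add(U, Mul(2, Pow(U, 2)))
Mul(Function('l')(Mul(3, -4)), x) = Mul(Mul(Mul(3, -4), Add(1, Mul(2, Mul(3, -4)))), 12) = Mul(Mul(-12, Add(1, Mul(2, -12))), 12) = Mul(Mul(-12, Add(1, -24)), 12) = Mul(Mul(-12, -23), 12) = Mul(276, 12) = 3312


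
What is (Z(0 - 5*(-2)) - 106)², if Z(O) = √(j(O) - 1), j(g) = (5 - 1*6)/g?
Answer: (1060 - I*√110)²/100 ≈ 11235.0 - 222.35*I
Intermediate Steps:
j(g) = -1/g (j(g) = (5 - 6)/g = -1/g)
Z(O) = √(-1 - 1/O) (Z(O) = √(-1/O - 1) = √(-1 - 1/O))
(Z(0 - 5*(-2)) - 106)² = (√((-1 - (0 - 5*(-2)))/(0 - 5*(-2))) - 106)² = (√((-1 - (0 + 10))/(0 + 10)) - 106)² = (√((-1 - 1*10)/10) - 106)² = (√((-1 - 10)/10) - 106)² = (√((⅒)*(-11)) - 106)² = (√(-11/10) - 106)² = (I*√110/10 - 106)² = (-106 + I*√110/10)²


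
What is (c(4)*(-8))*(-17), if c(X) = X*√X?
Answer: 1088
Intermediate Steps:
c(X) = X^(3/2)
(c(4)*(-8))*(-17) = (4^(3/2)*(-8))*(-17) = (8*(-8))*(-17) = -64*(-17) = 1088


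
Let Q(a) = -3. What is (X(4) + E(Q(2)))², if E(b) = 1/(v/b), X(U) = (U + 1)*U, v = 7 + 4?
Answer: 47089/121 ≈ 389.17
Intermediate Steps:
v = 11
X(U) = U*(1 + U) (X(U) = (1 + U)*U = U*(1 + U))
E(b) = b/11 (E(b) = 1/(11/b) = b/11)
(X(4) + E(Q(2)))² = (4*(1 + 4) + (1/11)*(-3))² = (4*5 - 3/11)² = (20 - 3/11)² = (217/11)² = 47089/121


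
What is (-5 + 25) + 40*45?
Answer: 1820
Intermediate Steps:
(-5 + 25) + 40*45 = 20 + 1800 = 1820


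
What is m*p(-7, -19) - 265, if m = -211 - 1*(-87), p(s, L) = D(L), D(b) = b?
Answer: 2091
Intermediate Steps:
p(s, L) = L
m = -124 (m = -211 + 87 = -124)
m*p(-7, -19) - 265 = -124*(-19) - 265 = 2356 - 265 = 2091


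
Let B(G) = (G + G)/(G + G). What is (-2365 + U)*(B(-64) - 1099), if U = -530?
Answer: 3178710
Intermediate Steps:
B(G) = 1 (B(G) = (2*G)/((2*G)) = (2*G)*(1/(2*G)) = 1)
(-2365 + U)*(B(-64) - 1099) = (-2365 - 530)*(1 - 1099) = -2895*(-1098) = 3178710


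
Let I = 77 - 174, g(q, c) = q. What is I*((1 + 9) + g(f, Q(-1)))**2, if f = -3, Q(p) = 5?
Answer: -4753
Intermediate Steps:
I = -97
I*((1 + 9) + g(f, Q(-1)))**2 = -97*((1 + 9) - 3)**2 = -97*(10 - 3)**2 = -97*7**2 = -97*49 = -4753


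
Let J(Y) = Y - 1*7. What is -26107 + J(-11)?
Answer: -26125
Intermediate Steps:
J(Y) = -7 + Y (J(Y) = Y - 7 = -7 + Y)
-26107 + J(-11) = -26107 + (-7 - 11) = -26107 - 18 = -26125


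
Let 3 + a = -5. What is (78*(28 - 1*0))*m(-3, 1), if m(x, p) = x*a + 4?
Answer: 61152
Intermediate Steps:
a = -8 (a = -3 - 5 = -8)
m(x, p) = 4 - 8*x (m(x, p) = x*(-8) + 4 = -8*x + 4 = 4 - 8*x)
(78*(28 - 1*0))*m(-3, 1) = (78*(28 - 1*0))*(4 - 8*(-3)) = (78*(28 + 0))*(4 + 24) = (78*28)*28 = 2184*28 = 61152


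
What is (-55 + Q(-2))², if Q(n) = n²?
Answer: 2601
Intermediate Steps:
(-55 + Q(-2))² = (-55 + (-2)²)² = (-55 + 4)² = (-51)² = 2601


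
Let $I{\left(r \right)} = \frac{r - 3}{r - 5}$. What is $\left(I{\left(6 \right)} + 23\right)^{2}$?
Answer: $676$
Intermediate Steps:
$I{\left(r \right)} = \frac{-3 + r}{-5 + r}$
$\left(I{\left(6 \right)} + 23\right)^{2} = \left(\frac{-3 + 6}{-5 + 6} + 23\right)^{2} = \left(1^{-1} \cdot 3 + 23\right)^{2} = \left(1 \cdot 3 + 23\right)^{2} = \left(3 + 23\right)^{2} = 26^{2} = 676$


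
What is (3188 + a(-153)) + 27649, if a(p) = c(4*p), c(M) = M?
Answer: 30225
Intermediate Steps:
a(p) = 4*p
(3188 + a(-153)) + 27649 = (3188 + 4*(-153)) + 27649 = (3188 - 612) + 27649 = 2576 + 27649 = 30225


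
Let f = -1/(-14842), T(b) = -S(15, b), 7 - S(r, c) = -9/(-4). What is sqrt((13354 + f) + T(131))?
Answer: sqrt(2940639070519)/14842 ≈ 115.54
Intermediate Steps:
S(r, c) = 19/4 (S(r, c) = 7 - (-9)/(-4) = 7 - (-9)*(-1)/4 = 7 - 1*9/4 = 7 - 9/4 = 19/4)
T(b) = -19/4 (T(b) = -1*19/4 = -19/4)
f = 1/14842 (f = -1*(-1/14842) = 1/14842 ≈ 6.7376e-5)
sqrt((13354 + f) + T(131)) = sqrt((13354 + 1/14842) - 19/4) = sqrt(198200069/14842 - 19/4) = sqrt(396259139/29684) = sqrt(2940639070519)/14842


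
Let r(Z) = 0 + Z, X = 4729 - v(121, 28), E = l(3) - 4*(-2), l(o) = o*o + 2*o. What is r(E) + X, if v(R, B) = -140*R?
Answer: 21692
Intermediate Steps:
l(o) = o**2 + 2*o
E = 23 (E = 3*(2 + 3) - 4*(-2) = 3*5 + 8 = 15 + 8 = 23)
X = 21669 (X = 4729 - (-140)*121 = 4729 - 1*(-16940) = 4729 + 16940 = 21669)
r(Z) = Z
r(E) + X = 23 + 21669 = 21692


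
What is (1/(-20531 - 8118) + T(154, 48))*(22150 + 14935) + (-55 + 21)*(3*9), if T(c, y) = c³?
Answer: 3880341158558693/28649 ≈ 1.3544e+11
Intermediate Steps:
(1/(-20531 - 8118) + T(154, 48))*(22150 + 14935) + (-55 + 21)*(3*9) = (1/(-20531 - 8118) + 154³)*(22150 + 14935) + (-55 + 21)*(3*9) = (1/(-28649) + 3652264)*37085 - 34*27 = (-1/28649 + 3652264)*37085 - 918 = (104633711335/28649)*37085 - 918 = 3880341184858475/28649 - 918 = 3880341158558693/28649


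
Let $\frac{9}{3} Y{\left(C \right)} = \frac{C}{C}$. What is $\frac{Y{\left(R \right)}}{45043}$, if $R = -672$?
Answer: $\frac{1}{135129} \approx 7.4003 \cdot 10^{-6}$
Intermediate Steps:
$Y{\left(C \right)} = \frac{1}{3}$ ($Y{\left(C \right)} = \frac{C \frac{1}{C}}{3} = \frac{1}{3} \cdot 1 = \frac{1}{3}$)
$\frac{Y{\left(R \right)}}{45043} = \frac{1}{3 \cdot 45043} = \frac{1}{3} \cdot \frac{1}{45043} = \frac{1}{135129}$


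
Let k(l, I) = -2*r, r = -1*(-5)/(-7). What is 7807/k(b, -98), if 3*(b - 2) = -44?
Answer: 54649/10 ≈ 5464.9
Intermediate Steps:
b = -38/3 (b = 2 + (1/3)*(-44) = 2 - 44/3 = -38/3 ≈ -12.667)
r = -5/7 (r = 5*(-1/7) = -5/7 ≈ -0.71429)
k(l, I) = 10/7 (k(l, I) = -2*(-5/7) = 10/7)
7807/k(b, -98) = 7807/(10/7) = 7807*(7/10) = 54649/10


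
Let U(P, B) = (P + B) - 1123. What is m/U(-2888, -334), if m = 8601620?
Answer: -1720324/869 ≈ -1979.7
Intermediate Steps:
U(P, B) = -1123 + B + P (U(P, B) = (B + P) - 1123 = -1123 + B + P)
m/U(-2888, -334) = 8601620/(-1123 - 334 - 2888) = 8601620/(-4345) = 8601620*(-1/4345) = -1720324/869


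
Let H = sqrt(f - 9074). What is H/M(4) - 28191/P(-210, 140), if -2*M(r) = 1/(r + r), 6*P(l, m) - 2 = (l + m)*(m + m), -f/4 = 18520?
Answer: 84573/9799 - 16*I*sqrt(83154) ≈ 8.6308 - 4613.8*I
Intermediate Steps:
f = -74080 (f = -4*18520 = -74080)
H = I*sqrt(83154) (H = sqrt(-74080 - 9074) = sqrt(-83154) = I*sqrt(83154) ≈ 288.36*I)
P(l, m) = 1/3 + m*(l + m)/3 (P(l, m) = 1/3 + ((l + m)*(m + m))/6 = 1/3 + ((l + m)*(2*m))/6 = 1/3 + (2*m*(l + m))/6 = 1/3 + m*(l + m)/3)
M(r) = -1/(4*r) (M(r) = -1/(2*(r + r)) = -1/(2*r)/2 = -1/(4*r))
H/M(4) - 28191/P(-210, 140) = (I*sqrt(83154))/((-1/4/4)) - 28191/(1/3 + (1/3)*140**2 + (1/3)*(-210)*140) = (I*sqrt(83154))/((-1/4*1/4)) - 28191/(1/3 + (1/3)*19600 - 9800) = (I*sqrt(83154))/(-1/16) - 28191/(1/3 + 19600/3 - 9800) = (I*sqrt(83154))*(-16) - 28191/(-9799/3) = -16*I*sqrt(83154) - 28191*(-3/9799) = -16*I*sqrt(83154) + 84573/9799 = 84573/9799 - 16*I*sqrt(83154)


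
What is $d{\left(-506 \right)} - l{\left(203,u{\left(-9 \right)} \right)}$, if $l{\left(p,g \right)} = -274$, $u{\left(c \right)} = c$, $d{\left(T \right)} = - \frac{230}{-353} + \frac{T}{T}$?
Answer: $\frac{97305}{353} \approx 275.65$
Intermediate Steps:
$d{\left(T \right)} = \frac{583}{353}$ ($d{\left(T \right)} = \left(-230\right) \left(- \frac{1}{353}\right) + 1 = \frac{230}{353} + 1 = \frac{583}{353}$)
$d{\left(-506 \right)} - l{\left(203,u{\left(-9 \right)} \right)} = \frac{583}{353} - -274 = \frac{583}{353} + 274 = \frac{97305}{353}$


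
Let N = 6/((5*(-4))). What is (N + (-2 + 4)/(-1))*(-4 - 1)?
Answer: 23/2 ≈ 11.500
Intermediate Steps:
N = -3/10 (N = 6/(-20) = 6*(-1/20) = -3/10 ≈ -0.30000)
(N + (-2 + 4)/(-1))*(-4 - 1) = (-3/10 + (-2 + 4)/(-1))*(-4 - 1) = (-3/10 + 2*(-1))*(-5) = (-3/10 - 2)*(-5) = -23/10*(-5) = 23/2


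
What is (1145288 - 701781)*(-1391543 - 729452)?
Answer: -940676129465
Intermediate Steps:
(1145288 - 701781)*(-1391543 - 729452) = 443507*(-2120995) = -940676129465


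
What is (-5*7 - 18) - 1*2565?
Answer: -2618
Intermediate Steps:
(-5*7 - 18) - 1*2565 = (-35 - 18) - 2565 = -53 - 2565 = -2618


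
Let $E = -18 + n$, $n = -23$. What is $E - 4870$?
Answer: $-4911$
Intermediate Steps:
$E = -41$ ($E = -18 - 23 = -41$)
$E - 4870 = -41 - 4870 = -4911$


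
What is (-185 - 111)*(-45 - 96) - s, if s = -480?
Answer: 42216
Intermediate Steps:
(-185 - 111)*(-45 - 96) - s = (-185 - 111)*(-45 - 96) - 1*(-480) = -296*(-141) + 480 = 41736 + 480 = 42216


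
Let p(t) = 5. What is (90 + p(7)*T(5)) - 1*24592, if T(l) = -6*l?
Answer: -24652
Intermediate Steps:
(90 + p(7)*T(5)) - 1*24592 = (90 + 5*(-6*5)) - 1*24592 = (90 + 5*(-30)) - 24592 = (90 - 150) - 24592 = -60 - 24592 = -24652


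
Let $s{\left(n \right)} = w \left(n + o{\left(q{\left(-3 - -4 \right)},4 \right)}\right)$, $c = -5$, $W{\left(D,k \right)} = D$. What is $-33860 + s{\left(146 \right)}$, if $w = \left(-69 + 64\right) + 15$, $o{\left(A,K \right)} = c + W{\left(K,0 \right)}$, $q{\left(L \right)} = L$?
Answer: $-32410$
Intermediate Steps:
$o{\left(A,K \right)} = -5 + K$
$w = 10$ ($w = -5 + 15 = 10$)
$s{\left(n \right)} = -10 + 10 n$ ($s{\left(n \right)} = 10 \left(n + \left(-5 + 4\right)\right) = 10 \left(n - 1\right) = 10 \left(-1 + n\right) = -10 + 10 n$)
$-33860 + s{\left(146 \right)} = -33860 + \left(-10 + 10 \cdot 146\right) = -33860 + \left(-10 + 1460\right) = -33860 + 1450 = -32410$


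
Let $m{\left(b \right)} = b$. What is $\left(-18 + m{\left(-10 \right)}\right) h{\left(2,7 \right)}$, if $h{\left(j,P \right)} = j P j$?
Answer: $-784$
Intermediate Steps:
$h{\left(j,P \right)} = P j^{2}$ ($h{\left(j,P \right)} = P j j = P j^{2}$)
$\left(-18 + m{\left(-10 \right)}\right) h{\left(2,7 \right)} = \left(-18 - 10\right) 7 \cdot 2^{2} = - 28 \cdot 7 \cdot 4 = \left(-28\right) 28 = -784$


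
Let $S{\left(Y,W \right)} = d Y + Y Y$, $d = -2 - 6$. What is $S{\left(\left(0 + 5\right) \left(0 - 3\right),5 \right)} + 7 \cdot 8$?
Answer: $401$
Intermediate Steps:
$d = -8$ ($d = -2 - 6 = -8$)
$S{\left(Y,W \right)} = Y^{2} - 8 Y$ ($S{\left(Y,W \right)} = - 8 Y + Y Y = - 8 Y + Y^{2} = Y^{2} - 8 Y$)
$S{\left(\left(0 + 5\right) \left(0 - 3\right),5 \right)} + 7 \cdot 8 = \left(0 + 5\right) \left(0 - 3\right) \left(-8 + \left(0 + 5\right) \left(0 - 3\right)\right) + 7 \cdot 8 = 5 \left(-3\right) \left(-8 + 5 \left(-3\right)\right) + 56 = - 15 \left(-8 - 15\right) + 56 = \left(-15\right) \left(-23\right) + 56 = 345 + 56 = 401$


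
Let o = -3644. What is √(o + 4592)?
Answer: 2*√237 ≈ 30.790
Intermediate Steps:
√(o + 4592) = √(-3644 + 4592) = √948 = 2*√237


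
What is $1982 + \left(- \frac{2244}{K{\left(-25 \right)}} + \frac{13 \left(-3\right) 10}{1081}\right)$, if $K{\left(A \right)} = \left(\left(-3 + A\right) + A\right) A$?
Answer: $\frac{2835925636}{1432325} \approx 1979.9$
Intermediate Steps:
$K{\left(A \right)} = A \left(-3 + 2 A\right)$ ($K{\left(A \right)} = \left(-3 + 2 A\right) A = A \left(-3 + 2 A\right)$)
$1982 + \left(- \frac{2244}{K{\left(-25 \right)}} + \frac{13 \left(-3\right) 10}{1081}\right) = 1982 + \left(- \frac{2244}{\left(-25\right) \left(-3 + 2 \left(-25\right)\right)} + \frac{13 \left(-3\right) 10}{1081}\right) = 1982 + \left(- \frac{2244}{\left(-25\right) \left(-3 - 50\right)} + \left(-39\right) 10 \cdot \frac{1}{1081}\right) = 1982 - \left(\frac{390}{1081} + \frac{2244}{\left(-25\right) \left(-53\right)}\right) = 1982 - \left(\frac{390}{1081} + \frac{2244}{1325}\right) = 1982 - \frac{2942514}{1432325} = \frac{2835925636}{1432325}$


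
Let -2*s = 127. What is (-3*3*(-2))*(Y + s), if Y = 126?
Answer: 1125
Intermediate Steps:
s = -127/2 (s = -1/2*127 = -127/2 ≈ -63.500)
(-3*3*(-2))*(Y + s) = (-3*3*(-2))*(126 - 127/2) = -9*(-2)*(125/2) = 18*(125/2) = 1125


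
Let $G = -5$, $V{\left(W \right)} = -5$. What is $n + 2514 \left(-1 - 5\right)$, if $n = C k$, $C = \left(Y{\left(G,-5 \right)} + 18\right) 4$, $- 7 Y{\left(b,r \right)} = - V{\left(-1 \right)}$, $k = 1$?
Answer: $- \frac{105104}{7} \approx -15015.0$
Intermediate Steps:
$Y{\left(b,r \right)} = - \frac{5}{7}$ ($Y{\left(b,r \right)} = - \frac{\left(-1\right) \left(-5\right)}{7} = \left(- \frac{1}{7}\right) 5 = - \frac{5}{7}$)
$C = \frac{484}{7}$ ($C = \left(- \frac{5}{7} + 18\right) 4 = \frac{121}{7} \cdot 4 = \frac{484}{7} \approx 69.143$)
$n = \frac{484}{7}$ ($n = \frac{484}{7} \cdot 1 = \frac{484}{7} \approx 69.143$)
$n + 2514 \left(-1 - 5\right) = \frac{484}{7} + 2514 \left(-1 - 5\right) = \frac{484}{7} + 2514 \left(-6\right) = \frac{484}{7} - 15084 = - \frac{105104}{7}$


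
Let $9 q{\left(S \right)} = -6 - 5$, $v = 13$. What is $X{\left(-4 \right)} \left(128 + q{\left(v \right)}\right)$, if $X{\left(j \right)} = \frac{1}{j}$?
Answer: $- \frac{1141}{36} \approx -31.694$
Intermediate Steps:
$q{\left(S \right)} = - \frac{11}{9}$ ($q{\left(S \right)} = \frac{-6 - 5}{9} = \frac{1}{9} \left(-11\right) = - \frac{11}{9}$)
$X{\left(-4 \right)} \left(128 + q{\left(v \right)}\right) = \frac{128 - \frac{11}{9}}{-4} = \left(- \frac{1}{4}\right) \frac{1141}{9} = - \frac{1141}{36}$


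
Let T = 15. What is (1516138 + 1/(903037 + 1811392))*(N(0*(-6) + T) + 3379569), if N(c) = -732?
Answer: 13905431201451238911/2714429 ≈ 5.1228e+12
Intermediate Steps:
(1516138 + 1/(903037 + 1811392))*(N(0*(-6) + T) + 3379569) = (1516138 + 1/(903037 + 1811392))*(-732 + 3379569) = (1516138 + 1/2714429)*3378837 = (4115448955203/2714429)*3378837 = 13905431201451238911/2714429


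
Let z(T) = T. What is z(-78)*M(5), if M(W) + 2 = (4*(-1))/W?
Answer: 1092/5 ≈ 218.40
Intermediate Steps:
M(W) = -2 - 4/W (M(W) = -2 + (4*(-1))/W = -2 - 4/W)
z(-78)*M(5) = -78*(-2 - 4/5) = -78*(-2 - 4*⅕) = -78*(-2 - ⅘) = -78*(-14/5) = 1092/5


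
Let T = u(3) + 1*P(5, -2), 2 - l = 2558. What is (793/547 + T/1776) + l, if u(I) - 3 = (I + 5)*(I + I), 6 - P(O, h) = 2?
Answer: -2481643979/971472 ≈ -2554.5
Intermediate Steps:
l = -2556 (l = 2 - 1*2558 = 2 - 2558 = -2556)
P(O, h) = 4 (P(O, h) = 6 - 1*2 = 6 - 2 = 4)
u(I) = 3 + 2*I*(5 + I) (u(I) = 3 + (I + 5)*(I + I) = 3 + (5 + I)*(2*I) = 3 + 2*I*(5 + I))
T = 55 (T = (3 + 2*3² + 10*3) + 1*4 = (3 + 2*9 + 30) + 4 = (3 + 18 + 30) + 4 = 51 + 4 = 55)
(793/547 + T/1776) + l = (793/547 + 55/1776) - 2556 = 1438453/971472 - 2556 = -2481643979/971472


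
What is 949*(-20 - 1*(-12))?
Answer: -7592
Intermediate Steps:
949*(-20 - 1*(-12)) = 949*(-20 + 12) = 949*(-8) = -7592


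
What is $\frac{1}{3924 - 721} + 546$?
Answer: $\frac{1748839}{3203} \approx 546.0$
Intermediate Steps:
$\frac{1}{3924 - 721} + 546 = \frac{1}{3203} + 546 = \frac{1748839}{3203}$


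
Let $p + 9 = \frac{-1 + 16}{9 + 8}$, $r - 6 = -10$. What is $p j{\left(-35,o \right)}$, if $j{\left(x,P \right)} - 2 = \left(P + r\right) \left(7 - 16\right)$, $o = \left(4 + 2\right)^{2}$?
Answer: $\frac{39468}{17} \approx 2321.6$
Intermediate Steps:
$r = -4$ ($r = 6 - 10 = -4$)
$o = 36$ ($o = 6^{2} = 36$)
$j{\left(x,P \right)} = 38 - 9 P$ ($j{\left(x,P \right)} = 2 + \left(P - 4\right) \left(7 - 16\right) = 2 + \left(-4 + P\right) \left(-9\right) = 2 - \left(-36 + 9 P\right) = 38 - 9 P$)
$p = - \frac{138}{17}$ ($p = -9 + \frac{-1 + 16}{9 + 8} = -9 + \frac{15}{17} = - \frac{138}{17} \approx -8.1176$)
$p j{\left(-35,o \right)} = - \frac{138 \left(38 - 324\right)}{17} = \left(- \frac{138}{17}\right) \left(-286\right) = \frac{39468}{17}$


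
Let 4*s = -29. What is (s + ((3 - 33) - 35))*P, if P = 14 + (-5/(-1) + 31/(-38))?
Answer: -199699/152 ≈ -1313.8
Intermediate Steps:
s = -29/4 (s = (¼)*(-29) = -29/4 ≈ -7.2500)
P = 691/38 (P = 14 + (-5*(-1) + 31*(-1/38)) = 14 + (5 - 31/38) = 14 + 159/38 = 691/38 ≈ 18.184)
(s + ((3 - 33) - 35))*P = (-29/4 + ((3 - 33) - 35))*(691/38) = (-29/4 + (-30 - 35))*(691/38) = (-29/4 - 65)*(691/38) = -289/4*691/38 = -199699/152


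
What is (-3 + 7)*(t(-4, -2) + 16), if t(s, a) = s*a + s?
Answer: 80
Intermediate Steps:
t(s, a) = s + a*s (t(s, a) = a*s + s = s + a*s)
(-3 + 7)*(t(-4, -2) + 16) = (-3 + 7)*(-4*(1 - 2) + 16) = 4*(-4*(-1) + 16) = 4*(4 + 16) = 4*20 = 80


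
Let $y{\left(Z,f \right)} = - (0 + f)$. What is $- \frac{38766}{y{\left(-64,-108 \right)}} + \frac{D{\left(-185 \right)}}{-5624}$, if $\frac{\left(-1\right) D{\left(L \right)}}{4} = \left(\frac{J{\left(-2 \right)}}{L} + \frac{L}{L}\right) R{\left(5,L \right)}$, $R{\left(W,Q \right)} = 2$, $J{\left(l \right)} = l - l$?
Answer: $- \frac{4542065}{12654} \approx -358.94$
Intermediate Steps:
$J{\left(l \right)} = 0$
$y{\left(Z,f \right)} = - f$
$D{\left(L \right)} = -8$ ($D{\left(L \right)} = - 4 \left(\frac{0}{L} + \frac{L}{L}\right) 2 = - 4 \left(0 + 1\right) 2 = - 4 \cdot 1 \cdot 2 = \left(-4\right) 2 = -8$)
$- \frac{38766}{y{\left(-64,-108 \right)}} + \frac{D{\left(-185 \right)}}{-5624} = - \frac{38766}{\left(-1\right) \left(-108\right)} - \frac{8}{-5624} = - \frac{38766}{108} - - \frac{1}{703} = \left(-38766\right) \frac{1}{108} + \frac{1}{703} = - \frac{6461}{18} + \frac{1}{703} = - \frac{4542065}{12654}$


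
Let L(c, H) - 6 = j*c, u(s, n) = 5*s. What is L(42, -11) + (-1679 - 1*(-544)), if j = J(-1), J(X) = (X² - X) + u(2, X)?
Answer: -625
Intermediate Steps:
J(X) = 10 + X² - X (J(X) = (X² - X) + 5*2 = (X² - X) + 10 = 10 + X² - X)
j = 12 (j = 10 + (-1)² - 1*(-1) = 10 + 1 + 1 = 12)
L(c, H) = 6 + 12*c
L(42, -11) + (-1679 - 1*(-544)) = (6 + 12*42) + (-1679 - 1*(-544)) = (6 + 504) + (-1679 + 544) = 510 - 1135 = -625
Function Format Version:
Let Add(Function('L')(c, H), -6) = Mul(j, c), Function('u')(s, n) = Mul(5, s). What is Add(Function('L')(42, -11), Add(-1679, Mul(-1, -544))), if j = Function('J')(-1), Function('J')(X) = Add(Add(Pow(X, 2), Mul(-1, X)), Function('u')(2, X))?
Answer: -625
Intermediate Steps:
Function('J')(X) = Add(10, Pow(X, 2), Mul(-1, X)) (Function('J')(X) = Add(Add(Pow(X, 2), Mul(-1, X)), Mul(5, 2)) = Add(Add(Pow(X, 2), Mul(-1, X)), 10) = Add(10, Pow(X, 2), Mul(-1, X)))
j = 12 (j = Add(10, Pow(-1, 2), Mul(-1, -1)) = Add(10, 1, 1) = 12)
Function('L')(c, H) = Add(6, Mul(12, c))
Add(Function('L')(42, -11), Add(-1679, Mul(-1, -544))) = Add(Add(6, Mul(12, 42)), Add(-1679, Mul(-1, -544))) = Add(Add(6, 504), Add(-1679, 544)) = Add(510, -1135) = -625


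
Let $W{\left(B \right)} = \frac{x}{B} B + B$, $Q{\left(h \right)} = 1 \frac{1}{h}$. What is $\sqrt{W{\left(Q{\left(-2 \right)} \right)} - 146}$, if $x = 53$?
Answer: $\frac{i \sqrt{374}}{2} \approx 9.6695 i$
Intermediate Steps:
$Q{\left(h \right)} = \frac{1}{h}$
$W{\left(B \right)} = 53 + B$ ($W{\left(B \right)} = \frac{53}{B} B + B = 53 + B$)
$\sqrt{W{\left(Q{\left(-2 \right)} \right)} - 146} = \sqrt{\left(53 + \frac{1}{-2}\right) - 146} = \sqrt{\left(53 - \frac{1}{2}\right) - 146} = \sqrt{\frac{105}{2} - 146} = \sqrt{- \frac{187}{2}} = \frac{i \sqrt{374}}{2}$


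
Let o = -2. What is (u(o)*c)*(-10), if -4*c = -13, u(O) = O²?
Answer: -130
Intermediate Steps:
c = 13/4 (c = -¼*(-13) = 13/4 ≈ 3.2500)
(u(o)*c)*(-10) = ((-2)²*(13/4))*(-10) = (4*(13/4))*(-10) = 13*(-10) = -130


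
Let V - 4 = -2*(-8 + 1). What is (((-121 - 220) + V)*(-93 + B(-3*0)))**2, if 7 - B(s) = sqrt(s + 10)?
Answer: 772660574 + 17944588*sqrt(10) ≈ 8.2941e+8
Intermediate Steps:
B(s) = 7 - sqrt(10 + s) (B(s) = 7 - sqrt(s + 10) = 7 - sqrt(10 + s))
V = 18 (V = 4 - 2*(-8 + 1) = 4 - 2*(-7) = 4 + 14 = 18)
(((-121 - 220) + V)*(-93 + B(-3*0)))**2 = (((-121 - 220) + 18)*(-93 + (7 - sqrt(10 - 3*0))))**2 = ((-341 + 18)*(-93 + (7 - sqrt(10 + 0))))**2 = (-323*(-93 + (7 - sqrt(10))))**2 = (-323*(-86 - sqrt(10)))**2 = (27778 + 323*sqrt(10))**2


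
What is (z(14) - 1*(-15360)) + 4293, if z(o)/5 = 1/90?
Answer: 353755/18 ≈ 19653.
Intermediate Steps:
z(o) = 1/18 (z(o) = 5/90 = 5*(1/90) = 1/18)
(z(14) - 1*(-15360)) + 4293 = (1/18 - 1*(-15360)) + 4293 = (1/18 + 15360) + 4293 = 276481/18 + 4293 = 353755/18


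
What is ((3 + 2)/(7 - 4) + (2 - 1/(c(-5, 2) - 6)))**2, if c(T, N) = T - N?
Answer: 21316/1521 ≈ 14.014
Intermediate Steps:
((3 + 2)/(7 - 4) + (2 - 1/(c(-5, 2) - 6)))**2 = ((3 + 2)/(7 - 4) + (2 - 1/((-5 - 1*2) - 6)))**2 = (5/3 + (2 - 1/((-5 - 2) - 6)))**2 = (5*(1/3) + (2 - 1/(-7 - 6)))**2 = (5/3 + (2 - 1/(-13)))**2 = (5/3 + (2 - 1*(-1/13)))**2 = (5/3 + (2 + 1/13))**2 = (5/3 + 27/13)**2 = (146/39)**2 = 21316/1521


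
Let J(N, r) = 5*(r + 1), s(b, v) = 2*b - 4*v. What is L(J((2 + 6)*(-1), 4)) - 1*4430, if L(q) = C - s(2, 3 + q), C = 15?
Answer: -4307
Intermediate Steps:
s(b, v) = -4*v + 2*b
J(N, r) = 5 + 5*r (J(N, r) = 5*(1 + r) = 5 + 5*r)
L(q) = 23 + 4*q (L(q) = 15 - (-4*(3 + q) + 2*2) = 15 - ((-12 - 4*q) + 4) = 15 - (-8 - 4*q) = 15 + (8 + 4*q) = 23 + 4*q)
L(J((2 + 6)*(-1), 4)) - 1*4430 = (23 + 4*(5 + 5*4)) - 1*4430 = (23 + 4*(5 + 20)) - 4430 = (23 + 4*25) - 4430 = (23 + 100) - 4430 = 123 - 4430 = -4307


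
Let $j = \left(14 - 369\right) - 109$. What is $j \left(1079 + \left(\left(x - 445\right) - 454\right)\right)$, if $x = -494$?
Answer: $145696$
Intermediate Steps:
$j = -464$ ($j = -355 - 109 = -464$)
$j \left(1079 + \left(\left(x - 445\right) - 454\right)\right) = - 464 \left(1079 - 1393\right) = \left(-464\right) \left(-314\right) = 145696$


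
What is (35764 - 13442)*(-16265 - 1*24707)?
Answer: -914576984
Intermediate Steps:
(35764 - 13442)*(-16265 - 1*24707) = 22322*(-16265 - 24707) = 22322*(-40972) = -914576984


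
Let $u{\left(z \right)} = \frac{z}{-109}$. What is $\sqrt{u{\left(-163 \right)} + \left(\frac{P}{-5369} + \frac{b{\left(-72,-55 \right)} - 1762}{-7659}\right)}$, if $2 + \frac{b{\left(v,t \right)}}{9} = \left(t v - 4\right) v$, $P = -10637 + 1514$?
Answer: $\frac{\sqrt{754787639580894122294}}{1494069213} \approx 18.388$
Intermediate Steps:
$P = -9123$
$u{\left(z \right)} = - \frac{z}{109}$ ($u{\left(z \right)} = z \left(- \frac{1}{109}\right) = - \frac{z}{109}$)
$b{\left(v,t \right)} = -18 + 9 v \left(-4 + t v\right)$ ($b{\left(v,t \right)} = -18 + 9 \left(t v - 4\right) v = -18 + 9 \left(-4 + t v\right) v = -18 + 9 v \left(-4 + t v\right)$)
$\sqrt{u{\left(-163 \right)} + \left(\frac{P}{-5369} + \frac{b{\left(-72,-55 \right)} - 1762}{-7659}\right)} = \sqrt{\left(- \frac{1}{109}\right) \left(-163\right) - \left(- \frac{9123}{5369} - \frac{\left(-18 - -2592 + 9 \left(-55\right) \left(-72\right)^{2}\right) - 1762}{-7659}\right)} = \sqrt{\frac{163}{109} - \left(- \frac{9123}{5369} - \left(\left(-18 + 2592 + 9 \left(-55\right) 5184\right) - 1762\right) \left(- \frac{1}{7659}\right)\right)} = \sqrt{\frac{163}{109} + \left(\frac{9123}{5369} + \left(\left(-18 + 2592 - 2566080\right) - 1762\right) \left(- \frac{1}{7659}\right)\right)} = \sqrt{\frac{163}{109} + \left(\frac{9123}{5369} + \left(-2563506 - 1762\right) \left(- \frac{1}{7659}\right)\right)} = \sqrt{\frac{163}{109} + \left(\frac{9123}{5369} - - \frac{2565268}{7659}\right)} = \sqrt{\frac{163}{109} + \left(\frac{9123}{5369} + \frac{2565268}{7659}\right)} = \sqrt{\frac{163}{109} + \frac{13842796949}{41121171}} = \sqrt{\frac{1515567618314}{4482207639}} = \frac{\sqrt{754787639580894122294}}{1494069213}$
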